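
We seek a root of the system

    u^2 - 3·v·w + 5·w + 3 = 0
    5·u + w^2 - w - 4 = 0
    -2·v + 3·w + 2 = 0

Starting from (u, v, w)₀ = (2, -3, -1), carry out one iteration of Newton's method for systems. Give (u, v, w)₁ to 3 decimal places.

(0.569, -0.077, -0.718)

At (2, -3, -1): F = (-7.000, 8.000, 5.000).
Jacobian J = [[2·u, -3·w, -3·v + 5], [5, 0, 2·w - 1], [0, -2, 3]].
At the point, J = [[4.000, 3.000, 14.000], [5.000, 0.000, -3.000], [0.000, -2.000, 3.000]] (det J = -209.000).
Solving J·Δ = −F gives Δ = (-1.431, 2.923, 0.282).
Then the next iterate is (u, v, w)₁ = (0.569, -0.077, -0.718).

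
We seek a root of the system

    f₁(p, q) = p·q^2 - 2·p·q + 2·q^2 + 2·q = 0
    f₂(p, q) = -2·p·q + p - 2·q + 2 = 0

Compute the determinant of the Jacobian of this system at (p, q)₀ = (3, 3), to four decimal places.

106.0000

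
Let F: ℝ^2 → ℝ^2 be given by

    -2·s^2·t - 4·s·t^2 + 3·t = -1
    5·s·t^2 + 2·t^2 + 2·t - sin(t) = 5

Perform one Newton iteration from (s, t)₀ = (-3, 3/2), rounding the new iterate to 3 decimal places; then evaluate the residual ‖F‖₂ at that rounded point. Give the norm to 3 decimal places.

At (-3, 3/2): F = (5.500, -32.24749).
Jacobian J = [[-4·s·t - 4·t^2, -2·s^2 - 8·s·t + 3], [5·t^2, 10·s·t + 4·t - cos(t) + 2]].
At the point, J = [[9.000, 21.000], [11.250, -37.07074]] (det J = -569.88663).
Solving J·Δ = −F gives Δ = (0.831, -0.618).
Then the next iterate is (s, t)₁ = (-2.169, 0.882).
Re-evaluating at (-2.169, 0.882): F = (2.09642, -10.88875), so ‖F‖₂ = 11.089.

11.089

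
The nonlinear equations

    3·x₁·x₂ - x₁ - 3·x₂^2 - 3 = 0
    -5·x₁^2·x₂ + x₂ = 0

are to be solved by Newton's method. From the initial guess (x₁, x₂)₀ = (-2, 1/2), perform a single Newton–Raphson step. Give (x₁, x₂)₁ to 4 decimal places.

(-2.0590, -0.0311)

At (-2, 1/2): F = (-4.7500, -9.5000).
Jacobian J = [[3·x₂ - 1, 3·x₁ - 6·x₂], [-10·x₁·x₂, -5·x₁^2 + 1]].
At the point, J = [[0.5000, -9.0000], [10.0000, -19.0000]] (det J = 80.5000).
Solving J·Δ = −F gives Δ = (-0.0590, -0.5311).
Then the next iterate is (x₁, x₂)₁ = (-2.0590, -0.0311).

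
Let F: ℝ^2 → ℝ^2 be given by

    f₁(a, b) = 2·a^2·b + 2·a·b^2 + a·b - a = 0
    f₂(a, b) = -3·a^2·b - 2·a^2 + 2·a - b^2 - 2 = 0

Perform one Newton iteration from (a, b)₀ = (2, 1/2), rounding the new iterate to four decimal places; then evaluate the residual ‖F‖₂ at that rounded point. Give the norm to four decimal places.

3.7654

At (2, 1/2): F = (4.0000, -12.2500).
Jacobian J = [[4·a·b + 2·b^2 + b - 1, 2·a^2 + 4·a·b + a], [-6·a·b - 4·a + 2, -3·a^2 - 2·b]].
At the point, J = [[4.0000, 14.0000], [-12.0000, -13.0000]] (det J = 116.0000).
Solving J·Δ = −F gives Δ = (-1.0302, 0.0086).
Then the next iterate is (a, b)₁ = (0.9698, 0.5086).
Re-evaluating at (0.9698, 0.5086): F = (0.981853, -3.635131), so ‖F‖₂ = 3.7654.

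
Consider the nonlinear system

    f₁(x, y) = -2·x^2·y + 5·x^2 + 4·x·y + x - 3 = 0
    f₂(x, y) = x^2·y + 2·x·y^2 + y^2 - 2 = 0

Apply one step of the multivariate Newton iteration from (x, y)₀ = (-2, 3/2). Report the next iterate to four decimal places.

(-1.9474, 0.9342)

At (-2, 3/2): F = (-9.0000, -2.7500).
Jacobian J = [[-4·x·y + 10·x + 4·y + 1, -2·x^2 + 4·x], [2·x·y + 2·y^2, x^2 + 4·x·y + 2·y]].
At the point, J = [[-1.0000, -16.0000], [-1.5000, -5.0000]] (det J = -19.0000).
Solving J·Δ = −F gives Δ = (0.0526, -0.5658).
Then the next iterate is (x, y)₁ = (-1.9474, 0.9342).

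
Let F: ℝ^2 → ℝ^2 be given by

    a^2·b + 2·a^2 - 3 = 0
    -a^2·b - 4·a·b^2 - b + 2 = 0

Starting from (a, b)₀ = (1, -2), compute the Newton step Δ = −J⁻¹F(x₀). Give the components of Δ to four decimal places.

At (1, -2): F = (-3.0000, -10.0000).
Jacobian J = [[2·a·b + 4·a, a^2], [-2·a·b - 4·b^2, -a^2 - 8·a·b - 1]].
At the point, J = [[0.0000, 1.0000], [-12.0000, 14.0000]] (det J = 12.0000).
Solving J·Δ = −F gives Δ = (2.6667, 3.0000).

(2.6667, 3.0000)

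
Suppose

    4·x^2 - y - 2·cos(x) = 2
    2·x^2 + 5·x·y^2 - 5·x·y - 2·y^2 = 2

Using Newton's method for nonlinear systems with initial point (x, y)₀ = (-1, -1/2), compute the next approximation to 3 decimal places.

(-0.890, -0.144)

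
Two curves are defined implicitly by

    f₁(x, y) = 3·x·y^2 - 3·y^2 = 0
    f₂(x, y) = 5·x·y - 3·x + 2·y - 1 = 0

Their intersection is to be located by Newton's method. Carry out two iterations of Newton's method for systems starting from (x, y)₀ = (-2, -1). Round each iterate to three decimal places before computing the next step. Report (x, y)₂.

At (-2, -1): F = (-9.000, 13.000).
Jacobian J = [[3·y^2, 6·x·y - 6·y], [5·y - 3, 5·x + 2]].
At the point, J = [[3.000, 18.000], [-8.000, -8.000]] (det J = 120.000).
Solving J·Δ = −F gives Δ = (1.350, 0.275).
Then the next iterate is (x, y)₁ = (-0.650, -0.725).
Round to (-0.650, -0.725) and repeat: F = (-2.60184, 1.85625), J = [[1.57688, 7.17750], [-6.625, -1.250]].
Δ = (0.221, 0.314), so (x, y)₂ = (-0.429, -0.411).

(-0.429, -0.411)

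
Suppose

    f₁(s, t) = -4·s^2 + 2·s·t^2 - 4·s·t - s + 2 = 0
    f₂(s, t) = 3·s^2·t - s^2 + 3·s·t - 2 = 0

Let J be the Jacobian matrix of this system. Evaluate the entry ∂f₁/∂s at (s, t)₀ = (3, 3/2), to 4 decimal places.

-26.5000

∂f₁/∂s = -8·s + 2·t^2 - 4·t - 1.
At (3, 3/2) this is -26.5000.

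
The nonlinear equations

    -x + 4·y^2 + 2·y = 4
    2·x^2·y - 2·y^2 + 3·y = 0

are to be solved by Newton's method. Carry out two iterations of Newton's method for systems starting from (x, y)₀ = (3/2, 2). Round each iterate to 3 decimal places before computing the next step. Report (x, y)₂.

(0.242, 0.853)

At (3/2, 2): F = (14.500, 7.000).
Jacobian J = [[-1, 8·y + 2], [4·x·y, 2·x^2 - 4·y + 3]].
At the point, J = [[-1.000, 18.000], [12.000, -0.500]] (det J = -215.500).
Solving J·Δ = −F gives Δ = (-0.618, -0.840).
Then the next iterate is (x, y)₁ = (0.882, 1.160).
Round to (0.882, 1.160) and repeat: F = (2.82040, 2.59358), J = [[-1.000, 11.280], [4.09248, -0.08415]].
Δ = (-0.640, -0.307), so (x, y)₂ = (0.242, 0.853).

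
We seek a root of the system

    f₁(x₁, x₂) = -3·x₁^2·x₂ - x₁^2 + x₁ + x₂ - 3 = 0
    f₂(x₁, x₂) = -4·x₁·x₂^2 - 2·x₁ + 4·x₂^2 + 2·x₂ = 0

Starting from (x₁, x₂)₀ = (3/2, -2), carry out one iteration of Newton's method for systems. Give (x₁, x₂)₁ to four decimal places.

(1.6549, -0.2212)

At (3/2, -2): F = (7.7500, -15.0000).
Jacobian J = [[-6·x₁·x₂ - 2·x₁ + 1, -3·x₁^2 + 1], [-4·x₂^2 - 2, -8·x₁·x₂ + 8·x₂ + 2]].
At the point, J = [[16.0000, -5.7500], [-18.0000, 10.0000]] (det J = 56.5000).
Solving J·Δ = −F gives Δ = (0.1549, 1.7788).
Then the next iterate is (x₁, x₂)₁ = (1.6549, -0.2212).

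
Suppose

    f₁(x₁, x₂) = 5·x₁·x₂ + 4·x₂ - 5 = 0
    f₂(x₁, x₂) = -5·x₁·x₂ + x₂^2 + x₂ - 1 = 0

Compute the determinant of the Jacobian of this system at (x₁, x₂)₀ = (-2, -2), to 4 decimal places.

-10.0000

J = [[5·x₂, 5·x₁ + 4], [-5·x₂, -5·x₁ + 2·x₂ + 1]].
At the point, J = [[-10.0000, -6.0000], [10.0000, 7.0000]].
det J = -10.0000.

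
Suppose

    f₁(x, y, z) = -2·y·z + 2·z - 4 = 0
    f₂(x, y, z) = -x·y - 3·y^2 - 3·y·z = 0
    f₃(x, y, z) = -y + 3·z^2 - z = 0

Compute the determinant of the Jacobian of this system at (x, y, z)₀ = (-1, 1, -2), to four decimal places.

J = [[0, -2·z, -2·y + 2], [-y, -x - 6·y - 3·z, -3·y], [0, -1, 6·z - 1]].
At the point, J = [[0.0000, 4.0000, 0.0000], [-1.0000, 1.0000, -3.0000], [0.0000, -1.0000, -13.0000]].
det J = -52.0000.

-52.0000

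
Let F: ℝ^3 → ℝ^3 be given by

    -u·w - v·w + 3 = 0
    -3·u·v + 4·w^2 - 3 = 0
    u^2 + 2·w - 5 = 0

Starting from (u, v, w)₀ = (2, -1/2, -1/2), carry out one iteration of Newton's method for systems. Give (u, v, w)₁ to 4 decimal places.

(1.5340, -1.7379, 1.4320)

At (2, -1/2, -1/2): F = (3.7500, 1.0000, -2.0000).
Jacobian J = [[-w, -w, -u - v], [-3·v, -3·u, 8·w], [2·u, 0, 2]].
At the point, J = [[0.5000, 0.5000, -1.5000], [1.5000, -6.0000, -4.0000], [4.0000, 0.0000, 2.0000]] (det J = -51.5000).
Solving J·Δ = −F gives Δ = (-0.4660, -1.2379, 1.9320).
Then the next iterate is (u, v, w)₁ = (1.5340, -1.7379, 1.4320).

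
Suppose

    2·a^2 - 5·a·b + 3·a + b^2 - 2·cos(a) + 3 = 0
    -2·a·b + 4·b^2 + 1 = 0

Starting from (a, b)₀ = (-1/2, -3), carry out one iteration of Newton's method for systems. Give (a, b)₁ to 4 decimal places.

At (-1/2, -3): F = (1.744835, 34.0000).
Jacobian J = [[4·a - 5·b + 2·sin(a) + 3, -5·a + 2·b], [-2·b, -2·a + 8·b]].
At the point, J = [[15.041149, -3.5000], [6.0000, -23.0000]] (det J = -324.946425).
Solving J·Δ = −F gives Δ = (0.2427, 1.5416).
Then the next iterate is (a, b)₁ = (-0.2573, -1.4584).

(-0.2573, -1.4584)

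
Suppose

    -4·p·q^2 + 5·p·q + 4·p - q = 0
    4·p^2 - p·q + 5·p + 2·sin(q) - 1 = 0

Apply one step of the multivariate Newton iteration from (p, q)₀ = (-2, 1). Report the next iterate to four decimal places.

At (-2, 1): F = (-11.0000, 8.682942).
Jacobian J = [[-4·q^2 + 5·q + 4, -8·p·q + 5·p - 1], [8·p - q + 5, -p + 2·cos(q)]].
At the point, J = [[5.0000, 5.0000], [-12.0000, 3.080605]] (det J = 75.403023).
Solving J·Δ = −F gives Δ = (1.0252, 1.1748).
Then the next iterate is (p, q)₁ = (-0.9748, 2.1748).

(-0.9748, 2.1748)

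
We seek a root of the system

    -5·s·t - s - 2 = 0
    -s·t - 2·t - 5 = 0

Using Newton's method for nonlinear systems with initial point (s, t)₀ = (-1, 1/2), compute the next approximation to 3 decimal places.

At (-1, 1/2): F = (1.500, -5.500).
Jacobian J = [[-5·t - 1, -5·s], [-t, -s - 2]].
At the point, J = [[-3.500, 5.000], [-0.500, -1.000]] (det J = 6.000).
Solving J·Δ = −F gives Δ = (-4.333, -3.333).
Then the next iterate is (s, t)₁ = (-5.333, -2.833).

(-5.333, -2.833)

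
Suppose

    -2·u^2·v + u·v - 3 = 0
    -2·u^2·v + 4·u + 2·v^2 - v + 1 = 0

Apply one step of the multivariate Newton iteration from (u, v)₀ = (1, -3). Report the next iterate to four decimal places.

At (1, -3): F = (0.0000, 32.0000).
Jacobian J = [[-4·u·v + v, -2·u^2 + u], [-4·u·v + 4, -2·u^2 + 4·v - 1]].
At the point, J = [[9.0000, -1.0000], [16.0000, -15.0000]] (det J = -119.0000).
Solving J·Δ = −F gives Δ = (0.2689, 2.4202).
Then the next iterate is (u, v)₁ = (1.2689, -0.5798).

(1.2689, -0.5798)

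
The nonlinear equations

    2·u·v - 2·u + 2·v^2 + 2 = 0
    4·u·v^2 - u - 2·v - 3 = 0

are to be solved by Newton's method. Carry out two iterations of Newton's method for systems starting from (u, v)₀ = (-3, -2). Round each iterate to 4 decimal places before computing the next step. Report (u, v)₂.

At (-3, -2): F = (28.0000, -44.0000).
Jacobian J = [[2·v - 2, 2·u + 4·v], [4·v^2 - 1, 8·u·v - 2]].
At the point, J = [[-6.0000, -14.0000], [15.0000, 46.0000]] (det J = -66.0000).
Solving J·Δ = −F gives Δ = (10.1818, -2.3636).
Then the next iterate is (u, v)₁ = (7.1818, -4.3636).
Round to (7.1818, -4.3636) and repeat: F = (-36.958595, 545.540158), J = [[-10.7272, -3.0908], [75.164020, -252.708020]].
Δ = (-3.7463, 1.0445), so (u, v)₂ = (3.4355, -3.3191).

(3.4355, -3.3191)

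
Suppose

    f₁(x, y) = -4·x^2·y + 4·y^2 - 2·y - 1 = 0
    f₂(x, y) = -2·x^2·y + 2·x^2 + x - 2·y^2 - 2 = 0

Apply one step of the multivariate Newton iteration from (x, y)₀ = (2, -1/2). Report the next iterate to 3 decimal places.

(1.164, -0.395)

At (2, -1/2): F = (9.000, 11.500).
Jacobian J = [[-8·x·y, -4·x^2 + 8·y - 2], [-4·x·y + 4·x + 1, -2·x^2 - 4·y]].
At the point, J = [[8.000, -22.000], [13.000, -6.000]] (det J = 238.000).
Solving J·Δ = −F gives Δ = (-0.836, 0.105).
Then the next iterate is (x, y)₁ = (1.164, -0.395).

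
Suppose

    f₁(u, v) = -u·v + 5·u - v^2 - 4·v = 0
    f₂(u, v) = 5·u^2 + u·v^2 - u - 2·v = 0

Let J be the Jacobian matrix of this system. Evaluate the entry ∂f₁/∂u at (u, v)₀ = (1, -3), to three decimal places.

∂f₁/∂u = -v + 5.
At (1, -3) this is 8.000.

8.000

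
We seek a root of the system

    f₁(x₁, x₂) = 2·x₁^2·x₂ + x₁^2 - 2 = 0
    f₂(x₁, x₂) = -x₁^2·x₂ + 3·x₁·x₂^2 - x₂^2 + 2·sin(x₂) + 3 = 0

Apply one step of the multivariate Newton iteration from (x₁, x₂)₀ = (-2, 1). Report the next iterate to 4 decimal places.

(-1.1930, 0.9605)

At (-2, 1): F = (10.0000, -6.317058).
Jacobian J = [[4·x₁·x₂ + 2·x₁, 2·x₁^2], [-2·x₁·x₂ + 3·x₂^2, -x₁^2 + 6·x₁·x₂ - 2·x₂ + 2·cos(x₂)]].
At the point, J = [[-12.0000, 8.0000], [7.0000, -16.919395]] (det J = 147.032745).
Solving J·Δ = −F gives Δ = (0.8070, -0.0395).
Then the next iterate is (x₁, x₂)₁ = (-1.1930, 0.9605).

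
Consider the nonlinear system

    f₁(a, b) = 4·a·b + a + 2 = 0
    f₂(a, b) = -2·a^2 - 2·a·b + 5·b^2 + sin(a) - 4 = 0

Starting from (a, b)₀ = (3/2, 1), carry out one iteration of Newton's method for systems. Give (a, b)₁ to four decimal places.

(0.2949, 0.4209)

At (3/2, 1): F = (9.5000, -5.502505).
Jacobian J = [[4·b + 1, 4·a], [-4·a - 2·b + cos(a), -2·a + 10·b]].
At the point, J = [[5.0000, 6.0000], [-7.929263, 7.0000]] (det J = 82.575577).
Solving J·Δ = −F gives Δ = (-1.2051, -0.5791).
Then the next iterate is (a, b)₁ = (0.2949, 0.4209).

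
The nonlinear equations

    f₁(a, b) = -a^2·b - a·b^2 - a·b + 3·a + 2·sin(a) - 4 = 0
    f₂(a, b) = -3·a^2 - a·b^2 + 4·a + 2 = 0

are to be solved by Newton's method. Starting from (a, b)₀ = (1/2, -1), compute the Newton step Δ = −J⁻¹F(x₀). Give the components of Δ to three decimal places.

At (1/2, -1): F = (-1.29115, 2.750).
Jacobian J = [[-2·a·b - b^2 - b + 2·cos(a) + 3, -a^2 - 2·a·b - a], [-6·a - b^2 + 4, -2·a·b]].
At the point, J = [[5.75517, 0.250], [0.000, 1.000]] (det J = 5.75517).
Solving J·Δ = −F gives Δ = (0.344, -2.750).

(0.344, -2.750)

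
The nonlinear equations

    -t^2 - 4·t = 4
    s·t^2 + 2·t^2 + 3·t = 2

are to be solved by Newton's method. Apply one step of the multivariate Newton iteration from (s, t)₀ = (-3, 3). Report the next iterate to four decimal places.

(-3.6111, 0.5000)

At (-3, 3): F = (-25.0000, -2.0000).
Jacobian J = [[0, -2·t - 4], [t^2, 2·s·t + 4·t + 3]].
At the point, J = [[0.0000, -10.0000], [9.0000, -3.0000]] (det J = 90.0000).
Solving J·Δ = −F gives Δ = (-0.6111, -2.5000).
Then the next iterate is (s, t)₁ = (-3.6111, 0.5000).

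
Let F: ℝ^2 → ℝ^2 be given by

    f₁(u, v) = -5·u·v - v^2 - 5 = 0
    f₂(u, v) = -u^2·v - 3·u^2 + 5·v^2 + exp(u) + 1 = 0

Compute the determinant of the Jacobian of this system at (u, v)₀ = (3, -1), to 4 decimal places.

10.1120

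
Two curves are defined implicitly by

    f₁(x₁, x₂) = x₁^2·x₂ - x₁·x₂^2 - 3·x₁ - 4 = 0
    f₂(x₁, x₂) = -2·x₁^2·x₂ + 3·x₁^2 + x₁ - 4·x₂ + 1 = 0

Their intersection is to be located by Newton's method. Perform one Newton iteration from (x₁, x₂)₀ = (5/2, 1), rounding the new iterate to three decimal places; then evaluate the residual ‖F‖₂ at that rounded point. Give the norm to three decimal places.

At (5/2, 1): F = (-7.750, 5.750).
Jacobian J = [[2·x₁·x₂ - x₂^2 - 3, x₁^2 - 2·x₁·x₂], [-4·x₁·x₂ + 6·x₁ + 1, -2·x₁^2 - 4]].
At the point, J = [[1.000, 1.250], [6.000, -16.500]] (det J = -24.000).
Solving J·Δ = −F gives Δ = (5.029, 2.177).
Then the next iterate is (x₁, x₂)₁ = (7.529, 3.177).
Re-evaluating at (7.529, 3.177): F = (77.51124, -194.30331), so ‖F‖₂ = 209.193.

209.193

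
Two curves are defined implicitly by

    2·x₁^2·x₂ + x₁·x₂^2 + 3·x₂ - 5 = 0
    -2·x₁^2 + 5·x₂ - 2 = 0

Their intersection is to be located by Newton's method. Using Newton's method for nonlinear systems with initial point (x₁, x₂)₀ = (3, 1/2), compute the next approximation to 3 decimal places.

At (3, 1/2): F = (6.250, -17.500).
Jacobian J = [[4·x₁·x₂ + x₂^2, 2·x₁^2 + 2·x₁·x₂ + 3], [-4·x₁, 5]].
At the point, J = [[6.250, 24.000], [-12.000, 5.000]] (det J = 319.250).
Solving J·Δ = −F gives Δ = (-1.413, 0.108).
Then the next iterate is (x₁, x₂)₁ = (1.587, 0.608).

(1.587, 0.608)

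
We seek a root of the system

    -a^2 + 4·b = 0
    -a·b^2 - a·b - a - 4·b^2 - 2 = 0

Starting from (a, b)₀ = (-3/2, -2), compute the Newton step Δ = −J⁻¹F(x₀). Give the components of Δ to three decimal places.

At (-3/2, -2): F = (-10.250, -13.500).
Jacobian J = [[-2·a, 4], [-b^2 - b - 1, -2·a·b - a - 8·b]].
At the point, J = [[3.000, 4.000], [-3.000, 11.500]] (det J = 46.500).
Solving J·Δ = −F gives Δ = (1.374, 1.532).

(1.374, 1.532)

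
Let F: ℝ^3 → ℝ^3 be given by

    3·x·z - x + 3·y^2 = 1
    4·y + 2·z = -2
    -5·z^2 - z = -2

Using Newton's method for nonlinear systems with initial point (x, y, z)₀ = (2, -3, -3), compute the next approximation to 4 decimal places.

(-2.5310, 0.3103, -1.6207)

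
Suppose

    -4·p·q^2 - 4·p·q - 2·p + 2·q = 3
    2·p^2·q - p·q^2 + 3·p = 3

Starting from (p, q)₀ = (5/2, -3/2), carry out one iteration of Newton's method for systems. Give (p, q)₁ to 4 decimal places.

At (5/2, -3/2): F = (-18.5000, -19.8750).
Jacobian J = [[-4·q^2 - 4·q - 2, -8·p·q - 4·p + 2], [4·p·q - q^2 + 3, 2·p^2 - 2·p·q]].
At the point, J = [[-5.0000, 22.0000], [-14.2500, 20.0000]] (det J = 213.5000).
Solving J·Δ = −F gives Δ = (-0.3150, 0.7693).
Then the next iterate is (p, q)₁ = (2.1850, -0.7307).

(2.1850, -0.7307)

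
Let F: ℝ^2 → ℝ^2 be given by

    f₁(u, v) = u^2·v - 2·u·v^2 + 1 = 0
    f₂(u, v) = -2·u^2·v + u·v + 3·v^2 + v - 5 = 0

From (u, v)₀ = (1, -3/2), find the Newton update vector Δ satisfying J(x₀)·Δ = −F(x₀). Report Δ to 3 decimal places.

(-0.910, -0.260)

At (1, -3/2): F = (-5.000, 1.750).
Jacobian J = [[2·u·v - 2·v^2, u^2 - 4·u·v], [-4·u·v + v, -2·u^2 + u + 6·v + 1]].
At the point, J = [[-7.500, 7.000], [4.500, -9.000]] (det J = 36.000).
Solving J·Δ = −F gives Δ = (-0.910, -0.260).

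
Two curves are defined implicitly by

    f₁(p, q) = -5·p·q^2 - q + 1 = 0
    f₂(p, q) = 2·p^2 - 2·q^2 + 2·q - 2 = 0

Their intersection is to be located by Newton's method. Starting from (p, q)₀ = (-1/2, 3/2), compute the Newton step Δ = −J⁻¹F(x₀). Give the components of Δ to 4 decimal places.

At (-1/2, 3/2): F = (5.1250, -3.0000).
Jacobian J = [[-5·q^2, -10·p·q - 1], [4·p, -4·q + 2]].
At the point, J = [[-11.2500, 6.5000], [-2.0000, -4.0000]] (det J = 58.0000).
Solving J·Δ = −F gives Δ = (0.0172, -0.7586).

(0.0172, -0.7586)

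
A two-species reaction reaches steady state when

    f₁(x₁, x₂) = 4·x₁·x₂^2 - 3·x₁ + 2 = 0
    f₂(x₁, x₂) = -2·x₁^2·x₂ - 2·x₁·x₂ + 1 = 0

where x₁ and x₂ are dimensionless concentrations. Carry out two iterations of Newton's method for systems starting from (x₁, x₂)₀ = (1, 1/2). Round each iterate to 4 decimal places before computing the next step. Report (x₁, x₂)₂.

(0.7945, 0.3512)

At (1, 1/2): F = (0.0000, -1.0000).
Jacobian J = [[4·x₂^2 - 3, 8·x₁·x₂], [-4·x₁·x₂ - 2·x₂, -2·x₁^2 - 2·x₁]].
At the point, J = [[-2.0000, 4.0000], [-3.0000, -4.0000]] (det J = 20.0000).
Solving J·Δ = −F gives Δ = (-0.2000, -0.1000).
Then the next iterate is (x₁, x₂)₁ = (0.8000, 0.4000).
Round to (0.8000, 0.4000) and repeat: F = (0.1120, -0.1520), J = [[-2.3600, 2.5600], [-2.0800, -2.8800]].
Δ = (-0.0055, -0.0488), so (x₁, x₂)₂ = (0.7945, 0.3512).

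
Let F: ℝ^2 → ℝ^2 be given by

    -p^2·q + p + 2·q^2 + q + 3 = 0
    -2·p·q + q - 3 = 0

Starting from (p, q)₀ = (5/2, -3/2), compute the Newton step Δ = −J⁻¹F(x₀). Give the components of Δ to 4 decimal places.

At (5/2, -3/2): F = (17.8750, 3.0000).
Jacobian J = [[-2·p·q + 1, -p^2 + 4·q + 1], [-2·q, -2·p + 1]].
At the point, J = [[8.5000, -11.2500], [3.0000, -4.0000]] (det J = -0.2500).
Solving J·Δ = −F gives Δ = (-151.0000, -112.5000).

(-151.0000, -112.5000)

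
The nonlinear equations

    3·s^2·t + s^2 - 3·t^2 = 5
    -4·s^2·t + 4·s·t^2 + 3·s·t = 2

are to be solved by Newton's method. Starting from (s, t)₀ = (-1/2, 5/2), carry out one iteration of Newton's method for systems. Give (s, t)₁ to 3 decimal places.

At (-1/2, 5/2): F = (-21.625, -20.750).
Jacobian J = [[6·s·t + 2·s, 3·s^2 - 6·t], [-8·s·t + 4·t^2 + 3·t, -4·s^2 + 8·s·t + 3·s]].
At the point, J = [[-8.500, -14.250], [42.500, -12.500]] (det J = 711.875).
Solving J·Δ = −F gives Δ = (0.036, -1.539).
Then the next iterate is (s, t)₁ = (-0.464, 0.961).

(-0.464, 0.961)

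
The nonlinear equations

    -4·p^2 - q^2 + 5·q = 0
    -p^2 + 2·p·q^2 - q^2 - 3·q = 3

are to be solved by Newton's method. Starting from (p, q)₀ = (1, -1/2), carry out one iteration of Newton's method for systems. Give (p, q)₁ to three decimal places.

At (1, -1/2): F = (-6.750, -2.250).
Jacobian J = [[-8·p, -2·q + 5], [-2·p + 2·q^2, 4·p·q - 2·q - 3]].
At the point, J = [[-8.000, 6.000], [-1.500, -4.000]] (det J = 41.000).
Solving J·Δ = −F gives Δ = (-0.988, -0.192).
Then the next iterate is (p, q)₁ = (0.012, -0.692).

(0.012, -0.692)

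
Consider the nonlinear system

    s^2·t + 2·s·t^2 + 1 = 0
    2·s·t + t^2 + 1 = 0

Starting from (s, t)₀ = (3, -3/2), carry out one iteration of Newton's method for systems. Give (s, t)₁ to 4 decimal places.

At (3, -3/2): F = (1.0000, -5.7500).
Jacobian J = [[2·s·t + 2·t^2, s^2 + 4·s·t], [2·t, 2·s + 2·t]].
At the point, J = [[-4.5000, -9.0000], [-3.0000, 3.0000]] (det J = -40.5000).
Solving J·Δ = −F gives Δ = (-1.2037, 0.7130).
Then the next iterate is (s, t)₁ = (1.7963, -0.7870).

(1.7963, -0.7870)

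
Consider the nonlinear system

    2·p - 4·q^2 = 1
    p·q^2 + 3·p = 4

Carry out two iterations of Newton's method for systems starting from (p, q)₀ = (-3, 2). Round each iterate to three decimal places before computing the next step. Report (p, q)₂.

At (-3, 2): F = (-23.000, -25.000).
Jacobian J = [[2, -8·q], [q^2 + 3, 2·p·q]].
At the point, J = [[2.000, -16.000], [7.000, -12.000]] (det J = 88.000).
Solving J·Δ = −F gives Δ = (1.409, -1.261).
Then the next iterate is (p, q)₁ = (-1.591, 0.739).
Round to (-1.591, 0.739) and repeat: F = (-6.36648, -9.64188), J = [[2.000, -5.912], [3.54612, -2.35150]].
Δ = (2.585, -0.202), so (p, q)₂ = (0.994, 0.537).

(0.994, 0.537)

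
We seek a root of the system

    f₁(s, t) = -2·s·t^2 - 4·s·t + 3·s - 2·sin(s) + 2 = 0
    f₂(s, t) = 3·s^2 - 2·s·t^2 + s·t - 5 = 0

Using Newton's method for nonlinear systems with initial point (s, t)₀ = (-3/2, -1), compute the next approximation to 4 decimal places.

At (-3/2, -1): F = (-3.505010, 6.2500).
Jacobian J = [[-2·t^2 - 4·t - 2·cos(s) + 3, -4·s·t - 4·s], [6·s - 2·t^2 + t, -4·s·t + s]].
At the point, J = [[4.858526, 0.0000], [-12.0000, -7.5000]] (det J = -36.438942).
Solving J·Δ = −F gives Δ = (0.7214, -0.3209).
Then the next iterate is (s, t)₁ = (-0.7786, -1.3209).

(-0.7786, -1.3209)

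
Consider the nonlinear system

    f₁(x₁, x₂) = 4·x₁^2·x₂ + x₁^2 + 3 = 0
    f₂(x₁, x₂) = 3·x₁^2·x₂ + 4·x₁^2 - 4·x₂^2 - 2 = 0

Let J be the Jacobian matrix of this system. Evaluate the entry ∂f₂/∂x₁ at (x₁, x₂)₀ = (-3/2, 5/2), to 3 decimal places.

∂f₂/∂x₁ = 6·x₁·x₂ + 8·x₁.
At (-3/2, 5/2) this is -34.500.

-34.500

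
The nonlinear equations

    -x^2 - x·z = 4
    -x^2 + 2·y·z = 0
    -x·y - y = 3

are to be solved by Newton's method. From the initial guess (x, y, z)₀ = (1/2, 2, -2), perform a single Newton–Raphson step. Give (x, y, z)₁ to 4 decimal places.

(1.9797, -3.9730, -5.5405)

At (1/2, 2, -2): F = (-3.2500, -8.2500, -6.0000).
Jacobian J = [[-2·x - z, 0, -x], [-2·x, 2·z, 2·y], [-y, -x - 1, 0]].
At the point, J = [[1.0000, 0.0000, -0.5000], [-1.0000, -4.0000, 4.0000], [-2.0000, -1.5000, 0.0000]] (det J = 9.2500).
Solving J·Δ = −F gives Δ = (1.4797, -5.9730, -3.5405).
Then the next iterate is (x, y, z)₁ = (1.9797, -3.9730, -5.5405).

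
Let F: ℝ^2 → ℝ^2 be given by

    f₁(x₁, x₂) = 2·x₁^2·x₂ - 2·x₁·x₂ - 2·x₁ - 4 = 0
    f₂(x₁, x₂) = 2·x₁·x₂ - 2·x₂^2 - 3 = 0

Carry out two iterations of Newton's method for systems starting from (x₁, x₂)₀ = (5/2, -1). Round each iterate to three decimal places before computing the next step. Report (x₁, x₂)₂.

(-0.910, 0.709)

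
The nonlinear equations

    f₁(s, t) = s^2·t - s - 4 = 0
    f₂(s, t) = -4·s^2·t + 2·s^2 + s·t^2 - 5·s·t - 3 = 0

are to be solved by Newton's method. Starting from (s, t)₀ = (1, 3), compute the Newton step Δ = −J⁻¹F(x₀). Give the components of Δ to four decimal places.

At (1, 3): F = (-2.0000, -19.0000).
Jacobian J = [[2·s·t - 1, s^2], [-8·s·t + 4·s + t^2 - 5·t, -4·s^2 + 2·s·t - 5·s]].
At the point, J = [[5.0000, 1.0000], [-26.0000, -3.0000]] (det J = 11.0000).
Solving J·Δ = −F gives Δ = (-2.2727, 13.3636).

(-2.2727, 13.3636)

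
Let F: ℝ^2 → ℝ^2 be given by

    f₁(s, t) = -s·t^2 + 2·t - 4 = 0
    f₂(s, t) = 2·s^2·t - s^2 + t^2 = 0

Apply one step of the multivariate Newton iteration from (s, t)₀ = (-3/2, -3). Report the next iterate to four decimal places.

(-1.1729, -2.9206)

At (-3/2, -3): F = (3.5000, -6.7500).
Jacobian J = [[-t^2, -2·s·t + 2], [4·s·t - 2·s, 2·s^2 + 2·t]].
At the point, J = [[-9.0000, -7.0000], [21.0000, -1.5000]] (det J = 160.5000).
Solving J·Δ = −F gives Δ = (0.3271, 0.0794).
Then the next iterate is (s, t)₁ = (-1.1729, -2.9206).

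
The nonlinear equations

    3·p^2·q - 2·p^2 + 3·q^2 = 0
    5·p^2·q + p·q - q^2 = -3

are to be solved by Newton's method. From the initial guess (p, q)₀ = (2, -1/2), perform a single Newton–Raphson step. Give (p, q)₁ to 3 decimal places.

(0.987, -0.604)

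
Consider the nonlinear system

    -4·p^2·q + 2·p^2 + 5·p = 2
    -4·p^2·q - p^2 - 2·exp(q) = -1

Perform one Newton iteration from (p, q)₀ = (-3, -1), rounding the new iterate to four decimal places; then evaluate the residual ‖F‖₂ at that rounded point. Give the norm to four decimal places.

At (-3, -1): F = (37.0000, 27.264241).
Jacobian J = [[-8·p·q + 4·p + 5, -4·p^2], [-8·p·q - 2·p, -4·p^2 - 2·exp(q)]].
At the point, J = [[-31.0000, -36.0000], [-18.0000, -36.735759]] (det J = 490.808525).
Solving J·Δ = −F gives Δ = (0.7696, 0.3651).
Then the next iterate is (p, q)₁ = (-2.2304, -0.6349).
Re-evaluating at (-2.2304, -0.6349): F = (9.431076, 7.599047), so ‖F‖₂ = 12.1116.

12.1116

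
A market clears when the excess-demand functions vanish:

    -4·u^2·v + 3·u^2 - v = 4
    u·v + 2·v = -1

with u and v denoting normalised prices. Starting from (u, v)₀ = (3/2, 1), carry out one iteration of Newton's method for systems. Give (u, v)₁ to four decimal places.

At (3/2, 1): F = (-7.2500, 4.5000).
Jacobian J = [[-8·u·v + 6·u, -4·u^2 - 1], [v, u + 2]].
At the point, J = [[-3.0000, -10.0000], [1.0000, 3.5000]] (det J = -0.5000).
Solving J·Δ = −F gives Δ = (39.2500, -12.5000).
Then the next iterate is (u, v)₁ = (40.7500, -11.5000).

(40.7500, -11.5000)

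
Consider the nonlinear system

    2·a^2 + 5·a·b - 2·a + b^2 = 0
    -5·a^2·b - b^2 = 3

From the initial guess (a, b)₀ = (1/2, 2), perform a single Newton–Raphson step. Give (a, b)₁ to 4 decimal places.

At (1/2, 2): F = (8.5000, -9.5000).
Jacobian J = [[4·a + 5·b - 2, 5·a + 2·b], [-10·a·b, -5·a^2 - 2·b]].
At the point, J = [[10.0000, 6.5000], [-10.0000, -5.2500]] (det J = 12.5000).
Solving J·Δ = −F gives Δ = (-1.3700, 0.8000).
Then the next iterate is (a, b)₁ = (-0.8700, 2.8000).

(-0.8700, 2.8000)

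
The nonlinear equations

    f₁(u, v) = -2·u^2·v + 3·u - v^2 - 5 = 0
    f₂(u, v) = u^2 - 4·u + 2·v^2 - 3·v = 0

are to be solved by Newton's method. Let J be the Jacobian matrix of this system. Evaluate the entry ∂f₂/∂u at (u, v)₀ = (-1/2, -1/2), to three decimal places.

∂f₂/∂u = 2·u - 4.
At (-1/2, -1/2) this is -5.000.

-5.000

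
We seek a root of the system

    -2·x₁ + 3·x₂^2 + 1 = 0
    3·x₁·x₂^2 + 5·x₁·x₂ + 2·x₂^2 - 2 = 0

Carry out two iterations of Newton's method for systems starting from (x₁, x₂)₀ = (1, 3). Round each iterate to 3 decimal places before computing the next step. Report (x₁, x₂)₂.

At (1, 3): F = (26.000, 58.000).
Jacobian J = [[-2, 6·x₂], [3·x₂^2 + 5·x₂, 6·x₁·x₂ + 5·x₁ + 4·x₂]].
At the point, J = [[-2.000, 18.000], [42.000, 35.000]] (det J = -826.000).
Solving J·Δ = −F gives Δ = (-0.162, -1.462).
Then the next iterate is (x₁, x₂)₁ = (0.838, 1.538).
Round to (0.838, 1.538) and repeat: F = (6.42033, 15.12183), J = [[-2.000, 9.228], [14.78633, 18.07506]].
Δ = (-0.136, -0.725), so (x₁, x₂)₂ = (0.702, 0.813).

(0.702, 0.813)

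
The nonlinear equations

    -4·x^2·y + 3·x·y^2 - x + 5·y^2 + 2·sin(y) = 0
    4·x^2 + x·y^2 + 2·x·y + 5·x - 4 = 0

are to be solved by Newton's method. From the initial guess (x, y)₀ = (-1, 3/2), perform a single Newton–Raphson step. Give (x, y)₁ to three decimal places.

(-0.845, -0.480)

At (-1, 3/2): F = (1.49499, -10.250).
Jacobian J = [[-8·x·y + 3·y^2 - 1, -4·x^2 + 6·x·y + 10·y + 2·cos(y)], [8·x + y^2 + 2·y + 5, 2·x·y + 2·x]].
At the point, J = [[17.750, 2.14147], [2.250, -5.000]] (det J = -93.56832).
Solving J·Δ = −F gives Δ = (0.155, -1.980).
Then the next iterate is (x, y)₁ = (-0.845, -0.480).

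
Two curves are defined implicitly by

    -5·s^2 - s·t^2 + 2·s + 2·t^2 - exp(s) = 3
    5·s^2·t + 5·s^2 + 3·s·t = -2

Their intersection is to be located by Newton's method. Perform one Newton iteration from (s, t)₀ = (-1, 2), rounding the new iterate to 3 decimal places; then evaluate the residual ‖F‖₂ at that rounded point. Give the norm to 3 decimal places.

3.543

At (-1, 2): F = (1.63212, 11.000).
Jacobian J = [[-10·s - t^2 - exp(s) + 2, -2·s·t + 4·t], [10·s·t + 10·s + 3·t, 5·s^2 + 3·s]].
At the point, J = [[7.63212, 12.000], [-24.000, 2.000]] (det J = 303.26424).
Solving J·Δ = −F gives Δ = (0.425, -0.406).
Then the next iterate is (s, t)₁ = (-0.575, 1.594).
Re-evaluating at (-0.575, 1.594): F = (0.17682, 3.53856), so ‖F‖₂ = 3.543.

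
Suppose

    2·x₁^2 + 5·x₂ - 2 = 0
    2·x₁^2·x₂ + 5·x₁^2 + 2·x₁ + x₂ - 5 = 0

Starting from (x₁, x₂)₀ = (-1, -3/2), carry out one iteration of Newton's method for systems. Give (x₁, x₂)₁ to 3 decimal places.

(4.000, 4.000)

At (-1, -3/2): F = (-7.500, -6.500).
Jacobian J = [[4·x₁, 5], [4·x₁·x₂ + 10·x₁ + 2, 2·x₁^2 + 1]].
At the point, J = [[-4.000, 5.000], [-2.000, 3.000]] (det J = -2.000).
Solving J·Δ = −F gives Δ = (5.000, 5.500).
Then the next iterate is (x₁, x₂)₁ = (4.000, 4.000).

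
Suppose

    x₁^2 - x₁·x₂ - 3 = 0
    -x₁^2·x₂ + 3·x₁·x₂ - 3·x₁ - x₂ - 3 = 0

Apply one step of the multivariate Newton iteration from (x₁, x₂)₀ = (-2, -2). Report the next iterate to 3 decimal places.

At (-2, -2): F = (-3.000, 25.000).
Jacobian J = [[2·x₁ - x₂, -x₁], [-2·x₁·x₂ + 3·x₂ - 3, -x₁^2 + 3·x₁ - 1]].
At the point, J = [[-2.000, 2.000], [-17.000, -11.000]] (det J = 56.000).
Solving J·Δ = −F gives Δ = (0.304, 1.804).
Then the next iterate is (x₁, x₂)₁ = (-1.696, -0.196).

(-1.696, -0.196)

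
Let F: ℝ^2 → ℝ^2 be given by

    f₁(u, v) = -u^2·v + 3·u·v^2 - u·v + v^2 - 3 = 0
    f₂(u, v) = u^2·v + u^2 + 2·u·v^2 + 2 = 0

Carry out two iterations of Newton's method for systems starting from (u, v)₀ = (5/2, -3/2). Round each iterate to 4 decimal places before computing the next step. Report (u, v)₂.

At (5/2, -3/2): F = (29.2500, 10.1250).
Jacobian J = [[-2·u·v + 3·v^2 - v, -u^2 + 6·u·v - u + 2·v], [2·u·v + 2·u + 2·v^2, u^2 + 4·u·v]].
At the point, J = [[15.7500, -34.2500], [2.0000, -8.7500]] (det J = -69.3125).
Solving J·Δ = −F gives Δ = (1.3106, 1.4567).
Then the next iterate is (u, v)₁ = (3.8106, -0.0433).
Round to (3.8106, -0.0433) and repeat: F = (-2.182948, 15.906216), J = [[0.378923, -19.407866], [7.294952, 13.860676]].
Δ = (-1.8964, -0.1495), so (u, v)₂ = (1.9142, -0.1928).

(1.9142, -0.1928)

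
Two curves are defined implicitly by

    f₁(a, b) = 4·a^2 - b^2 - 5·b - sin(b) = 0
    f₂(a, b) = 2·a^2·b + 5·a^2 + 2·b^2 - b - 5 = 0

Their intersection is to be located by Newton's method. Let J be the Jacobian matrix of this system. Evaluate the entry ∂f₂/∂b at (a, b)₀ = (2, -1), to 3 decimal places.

3.000

∂f₂/∂b = 2·a^2 + 4·b - 1.
At (2, -1) this is 3.000.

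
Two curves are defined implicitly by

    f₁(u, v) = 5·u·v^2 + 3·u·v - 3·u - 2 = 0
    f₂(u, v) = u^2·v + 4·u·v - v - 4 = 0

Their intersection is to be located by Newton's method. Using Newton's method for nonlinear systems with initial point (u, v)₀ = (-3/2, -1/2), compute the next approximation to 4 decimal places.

(-0.9815, -0.8967)

At (-3/2, -1/2): F = (2.8750, -1.6250).
Jacobian J = [[5·v^2 + 3·v - 3, 10·u·v + 3·u], [2·u·v + 4·v, u^2 + 4·u - 1]].
At the point, J = [[-3.2500, 3.0000], [-0.5000, -4.7500]] (det J = 16.9375).
Solving J·Δ = −F gives Δ = (0.5185, -0.3967).
Then the next iterate is (u, v)₁ = (-0.9815, -0.8967).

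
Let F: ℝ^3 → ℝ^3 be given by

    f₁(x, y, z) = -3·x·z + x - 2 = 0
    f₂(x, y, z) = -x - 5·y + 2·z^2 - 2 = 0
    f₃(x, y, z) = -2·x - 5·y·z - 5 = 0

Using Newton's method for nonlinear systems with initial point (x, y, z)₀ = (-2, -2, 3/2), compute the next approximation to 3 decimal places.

(101.000, 51.400, 60.750)

At (-2, -2, 3/2): F = (5.000, 14.500, 14.000).
Jacobian J = [[-3·z + 1, 0, -3·x], [-1, -5, 4·z], [-2, -5·z, -5·y]].
At the point, J = [[-3.500, 0.000, 6.000], [-1.000, -5.000, 6.000], [-2.000, -7.500, 10.000]] (det J = 2.500).
Solving J·Δ = −F gives Δ = (103.000, 53.400, 59.250).
Then the next iterate is (x, y, z)₁ = (101.000, 51.400, 60.750).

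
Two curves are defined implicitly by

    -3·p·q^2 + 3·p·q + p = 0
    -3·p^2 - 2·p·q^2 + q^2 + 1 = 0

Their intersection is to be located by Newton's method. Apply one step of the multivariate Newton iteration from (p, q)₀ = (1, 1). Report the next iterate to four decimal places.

(0.5769, 1.1923)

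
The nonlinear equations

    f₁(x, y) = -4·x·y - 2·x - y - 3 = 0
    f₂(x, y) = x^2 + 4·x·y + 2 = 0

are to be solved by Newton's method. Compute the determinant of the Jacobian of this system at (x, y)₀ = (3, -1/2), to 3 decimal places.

J = [[-4·y - 2, -4·x - 1], [2·x + 4·y, 4·x]].
At the point, J = [[0.000, -13.000], [4.000, 12.000]].
det J = 52.000.

52.000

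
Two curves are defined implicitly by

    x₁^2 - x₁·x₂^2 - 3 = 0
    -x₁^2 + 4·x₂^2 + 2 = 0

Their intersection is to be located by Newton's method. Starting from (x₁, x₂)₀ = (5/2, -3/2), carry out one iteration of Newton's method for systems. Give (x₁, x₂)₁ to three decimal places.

At (5/2, -3/2): F = (-2.375, 4.750).
Jacobian J = [[2·x₁ - x₂^2, -2·x₁·x₂], [-2·x₁, 8·x₂]].
At the point, J = [[2.750, 7.500], [-5.000, -12.000]] (det J = 4.500).
Solving J·Δ = −F gives Δ = (1.583, -0.264).
Then the next iterate is (x₁, x₂)₁ = (4.083, -1.764).

(4.083, -1.764)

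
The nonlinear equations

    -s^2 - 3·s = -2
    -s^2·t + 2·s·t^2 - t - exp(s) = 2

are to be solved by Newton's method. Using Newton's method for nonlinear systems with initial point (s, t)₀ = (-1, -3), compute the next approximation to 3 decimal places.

(3.000, -6.216)

At (-1, -3): F = (4.000, -14.36788).
Jacobian J = [[-2·s - 3, 0], [-2·s·t + 2·t^2 - exp(s), -s^2 + 4·s·t - 1]].
At the point, J = [[-1.000, 0.000], [11.63212, 10.000]] (det J = -10.000).
Solving J·Δ = −F gives Δ = (4.000, -3.216).
Then the next iterate is (s, t)₁ = (3.000, -6.216).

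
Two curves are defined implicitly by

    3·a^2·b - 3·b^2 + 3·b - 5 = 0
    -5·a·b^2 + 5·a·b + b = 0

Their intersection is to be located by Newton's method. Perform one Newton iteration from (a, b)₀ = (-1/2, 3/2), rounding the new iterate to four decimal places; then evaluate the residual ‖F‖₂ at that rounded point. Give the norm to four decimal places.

2.6799

At (-1/2, 3/2): F = (-6.1250, 3.3750).
Jacobian J = [[6·a·b, 3·a^2 - 6·b + 3], [-5·b^2 + 5·b, -10·a·b + 5·a + 1]].
At the point, J = [[-4.5000, -5.2500], [-3.7500, 6.0000]] (det J = -46.6875).
Solving J·Δ = −F gives Δ = (-0.4076, -0.8173).
Then the next iterate is (a, b)₁ = (-0.9076, 0.6827).
Re-evaluating at (-0.9076, 0.6827): F = (-2.663041, -0.300325), so ‖F‖₂ = 2.6799.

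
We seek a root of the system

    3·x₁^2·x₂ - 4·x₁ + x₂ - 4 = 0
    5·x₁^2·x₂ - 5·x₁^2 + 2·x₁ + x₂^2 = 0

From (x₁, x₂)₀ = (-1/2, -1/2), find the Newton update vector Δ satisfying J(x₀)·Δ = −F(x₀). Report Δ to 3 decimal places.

At (-1/2, -1/2): F = (-2.875, -2.625).
Jacobian J = [[6·x₁·x₂ - 4, 3·x₁^2 + 1], [10·x₁·x₂ - 10·x₁ + 2, 5·x₁^2 + 2·x₂]].
At the point, J = [[-2.500, 1.750], [9.500, 0.250]] (det J = -17.250).
Solving J·Δ = −F gives Δ = (0.225, 1.964).

(0.225, 1.964)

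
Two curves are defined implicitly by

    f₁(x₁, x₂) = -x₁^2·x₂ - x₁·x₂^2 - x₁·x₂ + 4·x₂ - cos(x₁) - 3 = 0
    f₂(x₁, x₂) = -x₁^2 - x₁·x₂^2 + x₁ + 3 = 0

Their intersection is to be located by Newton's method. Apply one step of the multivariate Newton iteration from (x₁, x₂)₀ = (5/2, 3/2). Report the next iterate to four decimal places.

(-7.7356, 9.1797)

At (5/2, 3/2): F = (-14.948856, -6.3750).
Jacobian J = [[-2·x₁·x₂ - x₂^2 - x₂ + sin(x₁), -x₁^2 - 2·x₁·x₂ - x₁ + 4], [-2·x₁ - x₂^2 + 1, -2·x₁·x₂]].
At the point, J = [[-10.651528, -12.2500], [-6.2500, -7.5000]] (det J = 3.323959).
Solving J·Δ = −F gives Δ = (-10.2356, 7.6797).
Then the next iterate is (x₁, x₂)₁ = (-7.7356, 9.1797).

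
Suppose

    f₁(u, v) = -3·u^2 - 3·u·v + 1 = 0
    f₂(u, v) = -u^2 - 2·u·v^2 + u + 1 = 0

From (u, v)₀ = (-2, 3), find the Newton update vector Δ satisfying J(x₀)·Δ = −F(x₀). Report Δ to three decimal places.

(0.120, -1.227)

At (-2, 3): F = (7.000, 31.000).
Jacobian J = [[-6·u - 3·v, -3·u], [-2·u - 2·v^2 + 1, -4·u·v]].
At the point, J = [[3.000, 6.000], [-13.000, 24.000]] (det J = 150.000).
Solving J·Δ = −F gives Δ = (0.120, -1.227).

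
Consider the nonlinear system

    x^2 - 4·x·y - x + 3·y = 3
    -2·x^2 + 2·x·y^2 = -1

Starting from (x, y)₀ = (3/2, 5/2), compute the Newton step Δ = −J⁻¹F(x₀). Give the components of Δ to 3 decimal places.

At (3/2, 5/2): F = (-9.750, 15.250).
Jacobian J = [[2·x - 4·y - 1, -4·x + 3], [-4·x + 2·y^2, 4·x·y]].
At the point, J = [[-8.000, -3.000], [6.500, 15.000]] (det J = -100.500).
Solving J·Δ = −F gives Δ = (-1.000, -0.583).

(-1.000, -0.583)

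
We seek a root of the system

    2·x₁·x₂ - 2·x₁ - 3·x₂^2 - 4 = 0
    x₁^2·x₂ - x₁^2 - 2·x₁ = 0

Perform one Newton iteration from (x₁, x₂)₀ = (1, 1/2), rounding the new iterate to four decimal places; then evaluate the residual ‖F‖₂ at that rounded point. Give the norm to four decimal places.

25.7140

At (1, 1/2): F = (-5.7500, -2.5000).
Jacobian J = [[2·x₂ - 2, 2·x₁ - 6·x₂], [2·x₁·x₂ - 2·x₁ - 2, x₁^2]].
At the point, J = [[-1.0000, -1.0000], [-3.0000, 1.0000]] (det J = -4.0000).
Solving J·Δ = −F gives Δ = (-2.0625, -3.6875).
Then the next iterate is (x₁, x₂)₁ = (-1.0625, -3.1875).
Re-evaluating at (-1.0625, -3.1875): F = (-25.582031, -2.602295), so ‖F‖₂ = 25.7140.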